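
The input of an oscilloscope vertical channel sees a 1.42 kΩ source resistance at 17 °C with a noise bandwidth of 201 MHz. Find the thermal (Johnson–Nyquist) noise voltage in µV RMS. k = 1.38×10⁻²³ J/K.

T = 17 °C + 273.15 = 290.15 K
V_n = √(4kTRB)
4kTRB = 4 × 1.38×10⁻²³ × 290.15 × 1.42×10³ × 2.01×10⁸ = 4.57×10⁻⁹ V²
V_n = √(4.57×10⁻⁹) = 6.76×10⁻⁵ V = 67.6 µV

67.6 µV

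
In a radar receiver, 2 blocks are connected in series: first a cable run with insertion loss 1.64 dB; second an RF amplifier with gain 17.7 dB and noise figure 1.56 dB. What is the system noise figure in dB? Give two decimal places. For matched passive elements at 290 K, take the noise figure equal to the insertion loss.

Convert to linear (a loss of L dB is a gain of −L dB): F_i = 10^(NF_i/10), G_i = 10^(G_i,dB/10)
  Stage 1: F_1 = 10^(1.64/10) = 1.459, G_1 = 10^(−1.64/10) = 0.6855
  Stage 2: F_2 = 10^(1.56/10) = 1.432, G_2 = 10^(17.7/10) = 58.88
Friis cascade:
  F = 1.459 + (1.432 − 1)/0.6855 = 2.089
NF = 10 log₁₀(2.089) = 3.20 dB

3.20 dB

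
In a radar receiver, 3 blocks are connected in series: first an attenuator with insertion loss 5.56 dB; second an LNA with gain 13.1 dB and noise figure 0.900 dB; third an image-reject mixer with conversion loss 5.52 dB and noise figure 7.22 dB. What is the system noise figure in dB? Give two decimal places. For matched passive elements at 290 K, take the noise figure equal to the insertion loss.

Convert to linear (a loss of L dB is a gain of −L dB): F_i = 10^(NF_i/10), G_i = 10^(G_i,dB/10)
  Stage 1: F_1 = 10^(5.56/10) = 3.597, G_1 = 10^(−5.56/10) = 0.2780
  Stage 2: F_2 = 10^(0.900/10) = 1.230, G_2 = 10^(13.1/10) = 20.42
  Stage 3: F_3 = 10^(7.22/10) = 5.272, G_3 = 10^(−5.52/10) = 0.2805
Friis cascade:
  F = 3.597 + (1.230 − 1)/0.2780 + (5.272 − 1)/5.675 = 5.179
NF = 10 log₁₀(5.179) = 7.14 dB

7.14 dB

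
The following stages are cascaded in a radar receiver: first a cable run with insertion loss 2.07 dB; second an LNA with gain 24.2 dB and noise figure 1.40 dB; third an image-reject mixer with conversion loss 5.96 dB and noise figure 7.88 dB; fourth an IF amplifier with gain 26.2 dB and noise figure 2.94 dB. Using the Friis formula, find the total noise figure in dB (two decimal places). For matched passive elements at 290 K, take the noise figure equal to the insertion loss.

Convert to linear (a loss of L dB is a gain of −L dB): F_i = 10^(NF_i/10), G_i = 10^(G_i,dB/10)
  Stage 1: F_1 = 10^(2.07/10) = 1.611, G_1 = 10^(−2.07/10) = 0.6209
  Stage 2: F_2 = 10^(1.40/10) = 1.380, G_2 = 10^(24.2/10) = 263.0
  Stage 3: F_3 = 10^(7.88/10) = 6.138, G_3 = 10^(−5.96/10) = 0.2535
  Stage 4: F_4 = 10^(2.94/10) = 1.968, G_4 = 10^(26.2/10) = 416.9
Friis cascade:
  F = 1.611 + (1.380 − 1)/0.6209 + (6.138 − 1)/163.3 + (1.968 − 1)/41.40 = 2.278
NF = 10 log₁₀(2.278) = 3.58 dB

3.58 dB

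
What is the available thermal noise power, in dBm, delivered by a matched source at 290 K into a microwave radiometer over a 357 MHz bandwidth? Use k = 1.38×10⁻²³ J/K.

−88.5 dBm

P_n = kTB = 1.38×10⁻²³ × 290 × 3.57×10⁸ = 1.43×10⁻¹² W
In dBm: 10 log₁₀(1.43×10⁻¹² / 10⁻³) = −88.5 dBm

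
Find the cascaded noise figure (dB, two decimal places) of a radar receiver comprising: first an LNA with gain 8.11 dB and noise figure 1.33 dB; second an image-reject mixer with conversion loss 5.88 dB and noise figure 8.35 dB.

3.54 dB

Convert to linear (a loss of L dB is a gain of −L dB): F_i = 10^(NF_i/10), G_i = 10^(G_i,dB/10)
  Stage 1: F_1 = 10^(1.33/10) = 1.358, G_1 = 10^(8.11/10) = 6.471
  Stage 2: F_2 = 10^(8.35/10) = 6.839, G_2 = 10^(−5.88/10) = 0.2582
Friis cascade:
  F = 1.358 + (6.839 − 1)/6.471 = 2.261
NF = 10 log₁₀(2.261) = 3.54 dB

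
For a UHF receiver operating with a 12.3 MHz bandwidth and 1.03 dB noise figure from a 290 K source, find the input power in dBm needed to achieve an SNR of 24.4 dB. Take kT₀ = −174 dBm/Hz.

−77.7 dBm

Sensitivity = −174 + 10 log₁₀(B) + NF + SNR_min
= −174 + 70.9 + 1.03 + 24.4
= −77.67 dBm → −77.7 dBm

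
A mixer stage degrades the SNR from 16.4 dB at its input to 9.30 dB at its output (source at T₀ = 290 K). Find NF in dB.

7.10 dB

NF (dB) = SNR_in(dB) − SNR_out(dB) when the source is at T₀
NF = 16.4 − 9.30 = 7.10 dB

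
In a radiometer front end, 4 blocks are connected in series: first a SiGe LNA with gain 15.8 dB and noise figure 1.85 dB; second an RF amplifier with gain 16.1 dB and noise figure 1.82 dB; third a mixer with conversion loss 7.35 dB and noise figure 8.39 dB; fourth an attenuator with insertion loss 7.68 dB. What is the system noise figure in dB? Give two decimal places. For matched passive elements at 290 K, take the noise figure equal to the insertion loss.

1.95 dB

Convert to linear (a loss of L dB is a gain of −L dB): F_i = 10^(NF_i/10), G_i = 10^(G_i,dB/10)
  Stage 1: F_1 = 10^(1.85/10) = 1.531, G_1 = 10^(15.8/10) = 38.02
  Stage 2: F_2 = 10^(1.82/10) = 1.521, G_2 = 10^(16.1/10) = 40.74
  Stage 3: F_3 = 10^(8.39/10) = 6.902, G_3 = 10^(−7.35/10) = 0.1841
  Stage 4: F_4 = 10^(7.68/10) = 5.861, G_4 = 10^(−7.68/10) = 0.1706
Friis cascade:
  F = 1.531 + (1.521 − 1)/38.02 + (6.902 − 1)/1549 + (5.861 − 1)/285.1 = 1.566
NF = 10 log₁₀(1.566) = 1.95 dB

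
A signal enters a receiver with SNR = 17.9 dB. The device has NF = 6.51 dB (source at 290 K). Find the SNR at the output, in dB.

11.39 dB

By definition F = SNR_in/SNR_out, so in dB: SNR_out = SNR_in − NF
SNR_out = 17.9 − 6.51 = 11.39 dB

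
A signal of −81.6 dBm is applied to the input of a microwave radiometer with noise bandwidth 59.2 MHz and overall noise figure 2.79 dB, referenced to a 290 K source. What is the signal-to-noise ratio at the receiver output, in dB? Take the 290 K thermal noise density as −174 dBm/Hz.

11.9 dB

Noise floor: N = −174 + 10 log₁₀(B) + NF
10 log₁₀(5.92×10⁷) = 77.72 dB
N = −174 + 77.72 + 2.79 = −93.49 dBm
SNR = P_sig − N = −81.6 − (−93.49) = 11.89 dB → 11.9 dB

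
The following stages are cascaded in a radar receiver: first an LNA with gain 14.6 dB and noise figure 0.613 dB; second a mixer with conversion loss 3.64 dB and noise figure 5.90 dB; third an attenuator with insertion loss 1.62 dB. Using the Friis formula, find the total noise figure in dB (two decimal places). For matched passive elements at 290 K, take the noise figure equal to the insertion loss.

Convert to linear (a loss of L dB is a gain of −L dB): F_i = 10^(NF_i/10), G_i = 10^(G_i,dB/10)
  Stage 1: F_1 = 10^(0.613/10) = 1.152, G_1 = 10^(14.6/10) = 28.84
  Stage 2: F_2 = 10^(5.90/10) = 3.890, G_2 = 10^(−3.64/10) = 0.4325
  Stage 3: F_3 = 10^(1.62/10) = 1.452, G_3 = 10^(−1.62/10) = 0.6887
Friis cascade:
  F = 1.152 + (3.890 − 1)/28.84 + (1.452 − 1)/12.47 = 1.288
NF = 10 log₁₀(1.288) = 1.10 dB

1.10 dB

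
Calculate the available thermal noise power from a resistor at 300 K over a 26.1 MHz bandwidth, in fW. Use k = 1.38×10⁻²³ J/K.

P_n = kTB = 1.38×10⁻²³ × 300 × 2.61×10⁷ = 1.08×10⁻¹³ W = 108 fW

108 fW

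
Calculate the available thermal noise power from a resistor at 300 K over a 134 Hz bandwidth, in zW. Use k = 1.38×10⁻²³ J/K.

555 zW

P_n = kTB = 1.38×10⁻²³ × 300 × 1.34×10² = 5.55×10⁻¹⁹ W = 555 zW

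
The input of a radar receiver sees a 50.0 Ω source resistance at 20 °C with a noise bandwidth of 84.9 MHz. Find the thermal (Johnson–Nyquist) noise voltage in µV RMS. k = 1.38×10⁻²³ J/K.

8.29 µV

T = 20 °C + 273.15 = 293.15 K
V_n = √(4kTRB)
4kTRB = 4 × 1.38×10⁻²³ × 293.15 × 5.00×10¹ × 8.49×10⁷ = 6.87×10⁻¹¹ V²
V_n = √(6.87×10⁻¹¹) = 8.29×10⁻⁶ V = 8.29 µV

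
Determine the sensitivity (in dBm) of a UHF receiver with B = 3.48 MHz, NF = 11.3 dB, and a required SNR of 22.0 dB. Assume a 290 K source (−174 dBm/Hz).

Sensitivity = −174 + 10 log₁₀(B) + NF + SNR_min
= −174 + 65.42 + 11.3 + 22.0
= −75.28 dBm → −75.3 dBm

−75.3 dBm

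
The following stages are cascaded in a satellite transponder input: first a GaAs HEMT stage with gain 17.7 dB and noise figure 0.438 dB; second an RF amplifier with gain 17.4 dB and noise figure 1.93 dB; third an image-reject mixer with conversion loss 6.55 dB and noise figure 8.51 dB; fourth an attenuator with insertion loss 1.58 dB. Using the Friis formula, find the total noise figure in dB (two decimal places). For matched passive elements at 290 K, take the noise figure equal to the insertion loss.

0.48 dB

Convert to linear (a loss of L dB is a gain of −L dB): F_i = 10^(NF_i/10), G_i = 10^(G_i,dB/10)
  Stage 1: F_1 = 10^(0.438/10) = 1.106, G_1 = 10^(17.7/10) = 58.88
  Stage 2: F_2 = 10^(1.93/10) = 1.560, G_2 = 10^(17.4/10) = 54.95
  Stage 3: F_3 = 10^(8.51/10) = 7.096, G_3 = 10^(−6.55/10) = 0.2213
  Stage 4: F_4 = 10^(1.58/10) = 1.439, G_4 = 10^(−1.58/10) = 0.6950
Friis cascade:
  F = 1.106 + (1.560 − 1)/58.88 + (7.096 − 1)/3236 + (1.439 − 1)/716.1 = 1.118
NF = 10 log₁₀(1.118) = 0.48 dB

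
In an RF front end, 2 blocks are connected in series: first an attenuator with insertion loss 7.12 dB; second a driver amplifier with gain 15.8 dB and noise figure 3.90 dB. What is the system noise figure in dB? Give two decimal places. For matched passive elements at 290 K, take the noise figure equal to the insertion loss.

11.02 dB

Convert to linear (a loss of L dB is a gain of −L dB): F_i = 10^(NF_i/10), G_i = 10^(G_i,dB/10)
  Stage 1: F_1 = 10^(7.12/10) = 5.152, G_1 = 10^(−7.12/10) = 0.1941
  Stage 2: F_2 = 10^(3.90/10) = 2.455, G_2 = 10^(15.8/10) = 38.02
Friis cascade:
  F = 5.152 + (2.455 − 1)/0.1941 = 12.65
NF = 10 log₁₀(12.65) = 11.02 dB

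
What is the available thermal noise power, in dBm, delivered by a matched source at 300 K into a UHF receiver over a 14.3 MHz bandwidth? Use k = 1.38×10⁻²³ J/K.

P_n = kTB = 1.38×10⁻²³ × 300 × 1.43×10⁷ = 5.92×10⁻¹⁴ W
In dBm: 10 log₁₀(5.92×10⁻¹⁴ / 10⁻³) = −102.3 dBm

−102.3 dBm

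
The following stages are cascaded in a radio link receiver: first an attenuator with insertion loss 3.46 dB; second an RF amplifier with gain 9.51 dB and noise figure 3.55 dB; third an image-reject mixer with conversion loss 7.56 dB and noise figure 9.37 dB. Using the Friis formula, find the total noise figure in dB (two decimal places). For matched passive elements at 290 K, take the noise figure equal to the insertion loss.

Convert to linear (a loss of L dB is a gain of −L dB): F_i = 10^(NF_i/10), G_i = 10^(G_i,dB/10)
  Stage 1: F_1 = 10^(3.46/10) = 2.218, G_1 = 10^(−3.46/10) = 0.4508
  Stage 2: F_2 = 10^(3.55/10) = 2.265, G_2 = 10^(9.51/10) = 8.933
  Stage 3: F_3 = 10^(9.37/10) = 8.650, G_3 = 10^(−7.56/10) = 0.1754
Friis cascade:
  F = 2.218 + (2.265 − 1)/0.4508 + (8.650 − 1)/4.027 = 6.923
NF = 10 log₁₀(6.923) = 8.40 dB

8.40 dB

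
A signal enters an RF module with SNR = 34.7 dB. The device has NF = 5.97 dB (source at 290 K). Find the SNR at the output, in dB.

28.73 dB

By definition F = SNR_in/SNR_out, so in dB: SNR_out = SNR_in − NF
SNR_out = 34.7 − 5.97 = 28.73 dB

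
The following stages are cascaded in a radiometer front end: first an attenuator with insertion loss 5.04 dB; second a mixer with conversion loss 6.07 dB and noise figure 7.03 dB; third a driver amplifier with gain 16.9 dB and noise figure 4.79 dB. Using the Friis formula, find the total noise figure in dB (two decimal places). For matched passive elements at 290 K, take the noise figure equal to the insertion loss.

Convert to linear (a loss of L dB is a gain of −L dB): F_i = 10^(NF_i/10), G_i = 10^(G_i,dB/10)
  Stage 1: F_1 = 10^(5.04/10) = 3.192, G_1 = 10^(−5.04/10) = 0.3133
  Stage 2: F_2 = 10^(7.03/10) = 5.047, G_2 = 10^(−6.07/10) = 0.2472
  Stage 3: F_3 = 10^(4.79/10) = 3.013, G_3 = 10^(16.9/10) = 48.98
Friis cascade:
  F = 3.192 + (5.047 − 1)/0.3133 + (3.013 − 1)/0.07745 = 42.10
NF = 10 log₁₀(42.10) = 16.24 dB

16.24 dB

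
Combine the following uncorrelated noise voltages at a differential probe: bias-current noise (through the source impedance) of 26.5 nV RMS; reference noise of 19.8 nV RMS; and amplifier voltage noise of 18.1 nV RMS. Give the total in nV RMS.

Uncorrelated sources add in power (mean-square): V_tot = √(ΣV_i²)
V_tot = √[(2.65×10⁻⁸)² + (1.98×10⁻⁸)² + (1.81×10⁻⁸)²] = 3.77×10⁻⁸ V = 37.7 nV

37.7 nV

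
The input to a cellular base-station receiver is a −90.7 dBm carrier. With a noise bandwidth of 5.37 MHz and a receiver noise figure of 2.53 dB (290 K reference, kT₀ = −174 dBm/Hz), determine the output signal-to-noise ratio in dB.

Noise floor: N = −174 + 10 log₁₀(B) + NF
10 log₁₀(5.37×10⁶) = 67.3 dB
N = −174 + 67.3 + 2.53 = −104.17 dBm
SNR = P_sig − N = −90.7 − (−104.17) = 13.47 dB → 13.5 dB

13.5 dB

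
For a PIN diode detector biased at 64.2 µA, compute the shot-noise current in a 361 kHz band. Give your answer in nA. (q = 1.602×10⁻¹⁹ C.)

I_n = √(2qI·B)
2qI·B = 2 × 1.602×10⁻¹⁹ × 6.42×10⁻⁵ × 3.61×10⁵ = 7.43×10⁻¹⁸ A²
I_n = √(7.43×10⁻¹⁸) = 2.73×10⁻⁹ A = 2.73 nA

2.73 nA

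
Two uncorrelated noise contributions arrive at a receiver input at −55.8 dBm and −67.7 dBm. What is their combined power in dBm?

Convert to linear, add, convert back:
P₁ = 2.63×10⁻⁹ W, P₂ = 1.70×10⁻¹⁰ W
P_tot = 2.80×10⁻⁹ W → 10 log₁₀(P_tot / 10⁻³) = −55.5 dBm

−55.5 dBm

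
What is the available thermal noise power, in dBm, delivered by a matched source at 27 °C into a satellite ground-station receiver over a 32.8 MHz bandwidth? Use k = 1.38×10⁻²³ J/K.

−98.7 dBm

T = 27 °C + 273.15 = 300.15 K
P_n = kTB = 1.38×10⁻²³ × 300.15 × 3.28×10⁷ = 1.36×10⁻¹³ W
In dBm: 10 log₁₀(1.36×10⁻¹³ / 10⁻³) = −98.7 dBm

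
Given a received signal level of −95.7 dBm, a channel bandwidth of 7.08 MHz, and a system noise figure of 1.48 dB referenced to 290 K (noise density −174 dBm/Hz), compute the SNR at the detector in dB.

Noise floor: N = −174 + 10 log₁₀(B) + NF
10 log₁₀(7.08×10⁶) = 68.5 dB
N = −174 + 68.5 + 1.48 = −104.02 dBm
SNR = P_sig − N = −95.7 − (−104.02) = 8.32 dB → 8.3 dB

8.3 dB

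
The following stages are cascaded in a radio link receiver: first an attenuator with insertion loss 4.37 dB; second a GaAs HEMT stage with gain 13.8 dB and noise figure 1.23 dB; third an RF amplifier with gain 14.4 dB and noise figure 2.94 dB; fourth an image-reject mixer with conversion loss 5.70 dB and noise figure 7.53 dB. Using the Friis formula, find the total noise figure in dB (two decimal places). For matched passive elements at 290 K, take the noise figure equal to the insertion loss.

5.75 dB

Convert to linear (a loss of L dB is a gain of −L dB): F_i = 10^(NF_i/10), G_i = 10^(G_i,dB/10)
  Stage 1: F_1 = 10^(4.37/10) = 2.735, G_1 = 10^(−4.37/10) = 0.3656
  Stage 2: F_2 = 10^(1.23/10) = 1.327, G_2 = 10^(13.8/10) = 23.99
  Stage 3: F_3 = 10^(2.94/10) = 1.968, G_3 = 10^(14.4/10) = 27.54
  Stage 4: F_4 = 10^(7.53/10) = 5.662, G_4 = 10^(−5.70/10) = 0.2692
Friis cascade:
  F = 2.735 + (1.327 − 1)/0.3656 + (1.968 − 1)/8.770 + (5.662 − 1)/241.5 = 3.760
NF = 10 log₁₀(3.760) = 5.75 dB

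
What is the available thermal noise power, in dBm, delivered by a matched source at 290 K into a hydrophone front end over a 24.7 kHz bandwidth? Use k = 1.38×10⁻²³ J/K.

P_n = kTB = 1.38×10⁻²³ × 290 × 2.47×10⁴ = 9.88×10⁻¹⁷ W
In dBm: 10 log₁₀(9.88×10⁻¹⁷ / 10⁻³) = −130.1 dBm

−130.1 dBm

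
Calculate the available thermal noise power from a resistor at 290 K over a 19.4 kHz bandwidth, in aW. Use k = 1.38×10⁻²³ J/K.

P_n = kTB = 1.38×10⁻²³ × 290 × 1.94×10⁴ = 7.76×10⁻¹⁷ W = 77.6 aW

77.6 aW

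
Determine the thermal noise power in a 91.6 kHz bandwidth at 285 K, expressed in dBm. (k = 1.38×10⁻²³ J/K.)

P_n = kTB = 1.38×10⁻²³ × 285 × 9.16×10⁴ = 3.60×10⁻¹⁶ W
In dBm: 10 log₁₀(3.60×10⁻¹⁶ / 10⁻³) = −124.4 dBm

−124.4 dBm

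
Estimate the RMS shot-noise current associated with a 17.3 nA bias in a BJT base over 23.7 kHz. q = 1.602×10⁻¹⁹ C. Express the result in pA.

11.5 pA

I_n = √(2qI·B)
2qI·B = 2 × 1.602×10⁻¹⁹ × 1.73×10⁻⁸ × 2.37×10⁴ = 1.31×10⁻²² A²
I_n = √(1.31×10⁻²²) = 1.15×10⁻¹¹ A = 11.5 pA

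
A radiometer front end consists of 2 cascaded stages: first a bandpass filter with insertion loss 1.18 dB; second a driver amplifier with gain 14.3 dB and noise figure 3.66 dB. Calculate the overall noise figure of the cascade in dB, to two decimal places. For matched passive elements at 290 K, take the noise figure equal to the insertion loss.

Convert to linear (a loss of L dB is a gain of −L dB): F_i = 10^(NF_i/10), G_i = 10^(G_i,dB/10)
  Stage 1: F_1 = 10^(1.18/10) = 1.312, G_1 = 10^(−1.18/10) = 0.7621
  Stage 2: F_2 = 10^(3.66/10) = 2.323, G_2 = 10^(14.3/10) = 26.92
Friis cascade:
  F = 1.312 + (2.323 − 1)/0.7621 = 3.048
NF = 10 log₁₀(3.048) = 4.84 dB

4.84 dB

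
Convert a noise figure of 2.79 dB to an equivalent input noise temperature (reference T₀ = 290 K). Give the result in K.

F = 10^(2.79/10) = 1.90108
T_e = (F − 1)·T₀ = (1.90108 − 1) × 290 = 261 K

261 K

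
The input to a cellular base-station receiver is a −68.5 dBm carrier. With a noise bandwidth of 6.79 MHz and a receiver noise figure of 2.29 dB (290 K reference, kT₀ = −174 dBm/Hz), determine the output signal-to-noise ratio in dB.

34.9 dB

Noise floor: N = −174 + 10 log₁₀(B) + NF
10 log₁₀(6.79×10⁶) = 68.32 dB
N = −174 + 68.32 + 2.29 = −103.39 dBm
SNR = P_sig − N = −68.5 − (−103.39) = 34.89 dB → 34.9 dB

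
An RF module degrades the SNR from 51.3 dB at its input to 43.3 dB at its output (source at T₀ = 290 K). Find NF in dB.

8.0 dB

NF (dB) = SNR_in(dB) − SNR_out(dB) when the source is at T₀
NF = 51.3 − 43.3 = 8.0 dB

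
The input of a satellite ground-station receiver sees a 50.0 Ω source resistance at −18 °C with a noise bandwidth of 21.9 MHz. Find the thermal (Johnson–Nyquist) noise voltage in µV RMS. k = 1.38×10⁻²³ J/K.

3.93 µV

T = −18 °C + 273.15 = 255.15 K
V_n = √(4kTRB)
4kTRB = 4 × 1.38×10⁻²³ × 255.15 × 5.00×10¹ × 2.19×10⁷ = 1.54×10⁻¹¹ V²
V_n = √(1.54×10⁻¹¹) = 3.93×10⁻⁶ V = 3.93 µV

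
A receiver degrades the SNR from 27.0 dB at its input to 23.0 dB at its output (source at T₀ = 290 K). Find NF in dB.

NF (dB) = SNR_in(dB) − SNR_out(dB) when the source is at T₀
NF = 27.0 − 23.0 = 4.0 dB

4.0 dB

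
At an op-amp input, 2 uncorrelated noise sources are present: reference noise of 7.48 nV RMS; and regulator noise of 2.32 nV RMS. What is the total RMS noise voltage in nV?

Uncorrelated sources add in power (mean-square): V_tot = √(ΣV_i²)
V_tot = √[(7.48×10⁻⁹)² + (2.32×10⁻⁹)²] = 7.83×10⁻⁹ V = 7.83 nV

7.83 nV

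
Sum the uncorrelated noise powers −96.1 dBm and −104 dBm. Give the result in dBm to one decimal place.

Convert to linear, add, convert back:
P₁ = 2.45×10⁻¹³ W, P₂ = 3.98×10⁻¹⁴ W
P_tot = 2.85×10⁻¹³ W → 10 log₁₀(P_tot / 10⁻³) = −95.4 dBm

−95.4 dBm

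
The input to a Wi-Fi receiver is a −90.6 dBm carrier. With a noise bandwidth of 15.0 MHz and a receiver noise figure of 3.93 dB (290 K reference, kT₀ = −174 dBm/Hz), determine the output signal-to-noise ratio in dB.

Noise floor: N = −174 + 10 log₁₀(B) + NF
10 log₁₀(1.50×10⁷) = 71.76 dB
N = −174 + 71.76 + 3.93 = −98.31 dBm
SNR = P_sig − N = −90.6 − (−98.31) = 7.71 dB → 7.7 dB

7.7 dB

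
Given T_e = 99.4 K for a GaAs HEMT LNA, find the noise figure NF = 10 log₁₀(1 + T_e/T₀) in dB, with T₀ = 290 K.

F = 1 + T_e/T₀ = 1 + 99.4/290 = 1.34276
NF = 10 log₁₀(1.34276) = 1.28 dB

1.28 dB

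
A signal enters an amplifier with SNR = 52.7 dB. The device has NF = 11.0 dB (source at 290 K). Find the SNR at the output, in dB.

41.7 dB

By definition F = SNR_in/SNR_out, so in dB: SNR_out = SNR_in − NF
SNR_out = 52.7 − 11.0 = 41.7 dB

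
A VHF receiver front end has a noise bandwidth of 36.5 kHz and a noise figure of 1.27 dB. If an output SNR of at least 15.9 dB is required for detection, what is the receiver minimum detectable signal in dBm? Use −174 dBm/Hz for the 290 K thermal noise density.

Sensitivity = −174 + 10 log₁₀(B) + NF + SNR_min
= −174 + 45.62 + 1.27 + 15.9
= −111.21 dBm → −111.2 dBm

−111.2 dBm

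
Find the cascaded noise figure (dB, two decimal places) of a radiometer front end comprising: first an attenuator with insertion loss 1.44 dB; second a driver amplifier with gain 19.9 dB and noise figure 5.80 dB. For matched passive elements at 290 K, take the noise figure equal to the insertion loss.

7.24 dB

Convert to linear (a loss of L dB is a gain of −L dB): F_i = 10^(NF_i/10), G_i = 10^(G_i,dB/10)
  Stage 1: F_1 = 10^(1.44/10) = 1.393, G_1 = 10^(−1.44/10) = 0.7178
  Stage 2: F_2 = 10^(5.80/10) = 3.802, G_2 = 10^(19.9/10) = 97.72
Friis cascade:
  F = 1.393 + (3.802 − 1)/0.7178 = 5.297
NF = 10 log₁₀(5.297) = 7.24 dB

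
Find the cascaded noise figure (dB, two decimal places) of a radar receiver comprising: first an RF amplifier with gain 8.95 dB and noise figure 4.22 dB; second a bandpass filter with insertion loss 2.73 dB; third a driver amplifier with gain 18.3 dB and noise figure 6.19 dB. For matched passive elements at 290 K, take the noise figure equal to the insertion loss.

5.45 dB

Convert to linear (a loss of L dB is a gain of −L dB): F_i = 10^(NF_i/10), G_i = 10^(G_i,dB/10)
  Stage 1: F_1 = 10^(4.22/10) = 2.642, G_1 = 10^(8.95/10) = 7.852
  Stage 2: F_2 = 10^(2.73/10) = 1.875, G_2 = 10^(−2.73/10) = 0.5333
  Stage 3: F_3 = 10^(6.19/10) = 4.159, G_3 = 10^(18.3/10) = 67.61
Friis cascade:
  F = 2.642 + (1.875 − 1)/7.852 + (4.159 − 1)/4.188 = 3.508
NF = 10 log₁₀(3.508) = 5.45 dB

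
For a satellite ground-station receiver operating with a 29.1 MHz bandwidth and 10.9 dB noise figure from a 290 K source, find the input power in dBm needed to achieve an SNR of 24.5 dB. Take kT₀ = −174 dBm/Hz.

−64.0 dBm

Sensitivity = −174 + 10 log₁₀(B) + NF + SNR_min
= −174 + 74.64 + 10.9 + 24.5
= −63.96 dBm → −64.0 dBm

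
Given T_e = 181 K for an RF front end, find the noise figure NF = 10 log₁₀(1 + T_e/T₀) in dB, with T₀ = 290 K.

F = 1 + T_e/T₀ = 1 + 181/290 = 1.62414
NF = 10 log₁₀(1.62414) = 2.11 dB

2.11 dB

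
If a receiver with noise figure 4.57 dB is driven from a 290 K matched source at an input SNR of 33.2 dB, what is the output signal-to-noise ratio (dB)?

By definition F = SNR_in/SNR_out, so in dB: SNR_out = SNR_in − NF
SNR_out = 33.2 − 4.57 = 28.63 dB

28.63 dB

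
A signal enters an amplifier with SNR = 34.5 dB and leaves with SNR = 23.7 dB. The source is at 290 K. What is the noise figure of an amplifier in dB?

NF (dB) = SNR_in(dB) − SNR_out(dB) when the source is at T₀
NF = 34.5 − 23.7 = 10.8 dB

10.8 dB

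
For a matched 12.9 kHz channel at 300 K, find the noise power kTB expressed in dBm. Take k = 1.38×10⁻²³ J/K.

P_n = kTB = 1.38×10⁻²³ × 300 × 1.29×10⁴ = 5.34×10⁻¹⁷ W
In dBm: 10 log₁₀(5.34×10⁻¹⁷ / 10⁻³) = −132.7 dBm

−132.7 dBm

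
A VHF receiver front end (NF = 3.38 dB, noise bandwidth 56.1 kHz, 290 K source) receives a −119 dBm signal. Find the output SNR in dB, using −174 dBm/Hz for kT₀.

Noise floor: N = −174 + 10 log₁₀(B) + NF
10 log₁₀(5.61×10⁴) = 47.49 dB
N = −174 + 47.49 + 3.38 = −123.13 dBm
SNR = P_sig − N = −119 − (−123.13) = 4.13 dB → 4.1 dB

4.1 dB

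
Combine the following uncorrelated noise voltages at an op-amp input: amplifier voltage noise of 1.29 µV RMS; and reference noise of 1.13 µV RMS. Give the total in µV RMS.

1.71 µV

Uncorrelated sources add in power (mean-square): V_tot = √(ΣV_i²)
V_tot = √[(1.29×10⁻⁶)² + (1.13×10⁻⁶)²] = 1.71×10⁻⁶ V = 1.71 µV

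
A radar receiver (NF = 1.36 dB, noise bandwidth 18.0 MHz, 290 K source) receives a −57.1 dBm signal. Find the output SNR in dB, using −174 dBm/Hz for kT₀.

Noise floor: N = −174 + 10 log₁₀(B) + NF
10 log₁₀(1.80×10⁷) = 72.55 dB
N = −174 + 72.55 + 1.36 = −100.09 dBm
SNR = P_sig − N = −57.1 − (−100.09) = 42.99 dB → 43.0 dB

43.0 dB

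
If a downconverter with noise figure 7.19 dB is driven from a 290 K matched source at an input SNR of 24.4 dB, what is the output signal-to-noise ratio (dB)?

17.21 dB

By definition F = SNR_in/SNR_out, so in dB: SNR_out = SNR_in − NF
SNR_out = 24.4 − 7.19 = 17.21 dB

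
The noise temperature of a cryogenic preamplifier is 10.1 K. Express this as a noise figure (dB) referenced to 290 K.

0.149 dB

F = 1 + T_e/T₀ = 1 + 10.1/290 = 1.03483
NF = 10 log₁₀(1.03483) = 0.149 dB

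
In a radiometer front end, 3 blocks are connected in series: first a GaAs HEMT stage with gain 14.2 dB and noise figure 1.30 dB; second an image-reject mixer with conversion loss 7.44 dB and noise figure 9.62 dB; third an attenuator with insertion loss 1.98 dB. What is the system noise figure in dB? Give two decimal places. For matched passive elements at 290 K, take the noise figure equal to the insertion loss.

2.51 dB

Convert to linear (a loss of L dB is a gain of −L dB): F_i = 10^(NF_i/10), G_i = 10^(G_i,dB/10)
  Stage 1: F_1 = 10^(1.30/10) = 1.349, G_1 = 10^(14.2/10) = 26.30
  Stage 2: F_2 = 10^(9.62/10) = 9.162, G_2 = 10^(−7.44/10) = 0.1803
  Stage 3: F_3 = 10^(1.98/10) = 1.578, G_3 = 10^(−1.98/10) = 0.6339
Friis cascade:
  F = 1.349 + (9.162 − 1)/26.30 + (1.578 − 1)/4.742 = 1.781
NF = 10 log₁₀(1.781) = 2.51 dB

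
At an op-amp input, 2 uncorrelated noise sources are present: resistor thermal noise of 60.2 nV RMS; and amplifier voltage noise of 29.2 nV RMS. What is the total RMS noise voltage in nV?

Uncorrelated sources add in power (mean-square): V_tot = √(ΣV_i²)
V_tot = √[(6.02×10⁻⁸)² + (2.92×10⁻⁸)²] = 6.69×10⁻⁸ V = 66.9 nV

66.9 nV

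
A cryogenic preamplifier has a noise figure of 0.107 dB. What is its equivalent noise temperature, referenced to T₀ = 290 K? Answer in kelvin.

7.23 K

F = 10^(0.107/10) = 1.02494
T_e = (F − 1)·T₀ = (1.02494 − 1) × 290 = 7.23 K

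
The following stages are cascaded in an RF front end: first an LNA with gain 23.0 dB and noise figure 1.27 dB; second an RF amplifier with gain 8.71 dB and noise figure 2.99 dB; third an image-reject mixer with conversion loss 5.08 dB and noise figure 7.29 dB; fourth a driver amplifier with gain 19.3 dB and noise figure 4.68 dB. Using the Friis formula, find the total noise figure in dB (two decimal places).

Convert to linear (a loss of L dB is a gain of −L dB): F_i = 10^(NF_i/10), G_i = 10^(G_i,dB/10)
  Stage 1: F_1 = 10^(1.27/10) = 1.340, G_1 = 10^(23.0/10) = 199.5
  Stage 2: F_2 = 10^(2.99/10) = 1.991, G_2 = 10^(8.71/10) = 7.430
  Stage 3: F_3 = 10^(7.29/10) = 5.358, G_3 = 10^(−5.08/10) = 0.3105
  Stage 4: F_4 = 10^(4.68/10) = 2.938, G_4 = 10^(19.3/10) = 85.11
Friis cascade:
  F = 1.340 + (1.991 − 1)/199.5 + (5.358 − 1)/1483 + (2.938 − 1)/460.3 = 1.352
NF = 10 log₁₀(1.352) = 1.31 dB

1.31 dB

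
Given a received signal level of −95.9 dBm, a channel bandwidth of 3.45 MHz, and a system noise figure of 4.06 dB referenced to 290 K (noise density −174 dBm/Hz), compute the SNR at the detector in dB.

Noise floor: N = −174 + 10 log₁₀(B) + NF
10 log₁₀(3.45×10⁶) = 65.38 dB
N = −174 + 65.38 + 4.06 = −104.56 dBm
SNR = P_sig − N = −95.9 − (−104.56) = 8.66 dB → 8.7 dB

8.7 dB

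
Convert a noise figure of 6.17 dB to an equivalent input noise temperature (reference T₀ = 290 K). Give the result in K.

F = 10^(6.17/10) = 4.14
T_e = (F − 1)·T₀ = (4.14 − 1) × 290 = 911 K

911 K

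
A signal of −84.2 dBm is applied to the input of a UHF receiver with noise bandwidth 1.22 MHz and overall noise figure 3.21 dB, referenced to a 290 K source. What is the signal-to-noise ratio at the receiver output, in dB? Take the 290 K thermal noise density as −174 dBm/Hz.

25.7 dB

Noise floor: N = −174 + 10 log₁₀(B) + NF
10 log₁₀(1.22×10⁶) = 60.86 dB
N = −174 + 60.86 + 3.21 = −109.93 dBm
SNR = P_sig − N = −84.2 − (−109.93) = 25.73 dB → 25.7 dB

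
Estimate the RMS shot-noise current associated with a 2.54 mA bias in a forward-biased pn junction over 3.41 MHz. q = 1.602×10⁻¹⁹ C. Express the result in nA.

I_n = √(2qI·B)
2qI·B = 2 × 1.602×10⁻¹⁹ × 2.54×10⁻³ × 3.41×10⁶ = 2.78×10⁻¹⁵ A²
I_n = √(2.78×10⁻¹⁵) = 5.27×10⁻⁸ A = 52.7 nA

52.7 nA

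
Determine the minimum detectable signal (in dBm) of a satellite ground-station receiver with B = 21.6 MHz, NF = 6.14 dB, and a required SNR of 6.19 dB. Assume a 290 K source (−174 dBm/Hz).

−88.3 dBm

Sensitivity = −174 + 10 log₁₀(B) + NF + SNR_min
= −174 + 73.34 + 6.14 + 6.19
= −88.33 dBm → −88.3 dBm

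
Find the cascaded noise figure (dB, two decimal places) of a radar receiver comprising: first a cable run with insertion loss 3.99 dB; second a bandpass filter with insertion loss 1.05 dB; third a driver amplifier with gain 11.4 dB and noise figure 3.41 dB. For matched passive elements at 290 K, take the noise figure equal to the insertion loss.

8.45 dB

Convert to linear (a loss of L dB is a gain of −L dB): F_i = 10^(NF_i/10), G_i = 10^(G_i,dB/10)
  Stage 1: F_1 = 10^(3.99/10) = 2.506, G_1 = 10^(−3.99/10) = 0.3990
  Stage 2: F_2 = 10^(1.05/10) = 1.274, G_2 = 10^(−1.05/10) = 0.7852
  Stage 3: F_3 = 10^(3.41/10) = 2.193, G_3 = 10^(11.4/10) = 13.80
Friis cascade:
  F = 2.506 + (1.274 − 1)/0.3990 + (2.193 − 1)/0.3133 = 6.998
NF = 10 log₁₀(6.998) = 8.45 dB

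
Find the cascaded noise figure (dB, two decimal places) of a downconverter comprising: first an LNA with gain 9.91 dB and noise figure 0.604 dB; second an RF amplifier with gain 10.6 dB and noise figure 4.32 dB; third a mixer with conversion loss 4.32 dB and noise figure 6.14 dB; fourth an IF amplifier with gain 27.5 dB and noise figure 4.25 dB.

1.43 dB

Convert to linear (a loss of L dB is a gain of −L dB): F_i = 10^(NF_i/10), G_i = 10^(G_i,dB/10)
  Stage 1: F_1 = 10^(0.604/10) = 1.149, G_1 = 10^(9.91/10) = 9.795
  Stage 2: F_2 = 10^(4.32/10) = 2.704, G_2 = 10^(10.6/10) = 11.48
  Stage 3: F_3 = 10^(6.14/10) = 4.111, G_3 = 10^(−4.32/10) = 0.3698
  Stage 4: F_4 = 10^(4.25/10) = 2.661, G_4 = 10^(27.5/10) = 562.3
Friis cascade:
  F = 1.149 + (2.704 − 1)/9.795 + (4.111 − 1)/112.5 + (2.661 − 1)/41.59 = 1.391
NF = 10 log₁₀(1.391) = 1.43 dB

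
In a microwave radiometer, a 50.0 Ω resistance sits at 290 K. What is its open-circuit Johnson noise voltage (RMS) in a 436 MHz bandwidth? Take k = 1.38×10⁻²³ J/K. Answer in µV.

18.7 µV

V_n = √(4kTRB)
4kTRB = 4 × 1.38×10⁻²³ × 290 × 5.00×10¹ × 4.36×10⁸ = 3.49×10⁻¹⁰ V²
V_n = √(3.49×10⁻¹⁰) = 1.87×10⁻⁵ V = 18.7 µV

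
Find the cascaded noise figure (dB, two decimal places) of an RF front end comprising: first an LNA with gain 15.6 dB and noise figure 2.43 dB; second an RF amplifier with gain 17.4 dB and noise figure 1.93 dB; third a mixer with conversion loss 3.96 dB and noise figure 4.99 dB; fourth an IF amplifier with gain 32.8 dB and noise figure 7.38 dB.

2.48 dB

Convert to linear (a loss of L dB is a gain of −L dB): F_i = 10^(NF_i/10), G_i = 10^(G_i,dB/10)
  Stage 1: F_1 = 10^(2.43/10) = 1.750, G_1 = 10^(15.6/10) = 36.31
  Stage 2: F_2 = 10^(1.93/10) = 1.560, G_2 = 10^(17.4/10) = 54.95
  Stage 3: F_3 = 10^(4.99/10) = 3.155, G_3 = 10^(−3.96/10) = 0.4018
  Stage 4: F_4 = 10^(7.38/10) = 5.470, G_4 = 10^(32.8/10) = 1905
Friis cascade:
  F = 1.750 + (1.560 − 1)/36.31 + (3.155 − 1)/1995 + (5.470 − 1)/801.7 = 1.772
NF = 10 log₁₀(1.772) = 2.48 dB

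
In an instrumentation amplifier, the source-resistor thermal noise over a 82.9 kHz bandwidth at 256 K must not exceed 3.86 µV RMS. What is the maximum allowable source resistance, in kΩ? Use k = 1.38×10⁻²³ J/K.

12.7 kΩ

Johnson–Nyquist: V_n = √(4kTRB) ⇒ R = V_n² / (4kTB)
4kTB = 4 × 1.38×10⁻²³ × 256 × 8.29×10⁴ = 1.17×10⁻¹⁵
R = (3.86×10⁻⁶)² / 1.17×10⁻¹⁵ = 1.27×10⁴ Ω = 12.7 kΩ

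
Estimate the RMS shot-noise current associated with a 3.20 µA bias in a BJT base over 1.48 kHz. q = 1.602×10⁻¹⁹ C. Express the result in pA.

39.0 pA

I_n = √(2qI·B)
2qI·B = 2 × 1.602×10⁻¹⁹ × 3.20×10⁻⁶ × 1.48×10³ = 1.52×10⁻²¹ A²
I_n = √(1.52×10⁻²¹) = 3.90×10⁻¹¹ A = 39.0 pA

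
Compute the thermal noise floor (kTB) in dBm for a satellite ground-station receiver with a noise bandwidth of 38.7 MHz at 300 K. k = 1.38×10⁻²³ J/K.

P_n = kTB = 1.38×10⁻²³ × 300 × 3.87×10⁷ = 1.60×10⁻¹³ W
In dBm: 10 log₁₀(1.60×10⁻¹³ / 10⁻³) = −98.0 dBm

−98.0 dBm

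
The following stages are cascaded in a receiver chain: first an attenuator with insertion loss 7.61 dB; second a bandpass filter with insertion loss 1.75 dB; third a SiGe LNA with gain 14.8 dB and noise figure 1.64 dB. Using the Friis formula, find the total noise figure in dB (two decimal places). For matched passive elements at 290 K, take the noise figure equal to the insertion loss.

Convert to linear (a loss of L dB is a gain of −L dB): F_i = 10^(NF_i/10), G_i = 10^(G_i,dB/10)
  Stage 1: F_1 = 10^(7.61/10) = 5.768, G_1 = 10^(−7.61/10) = 0.1734
  Stage 2: F_2 = 10^(1.75/10) = 1.496, G_2 = 10^(−1.75/10) = 0.6683
  Stage 3: F_3 = 10^(1.64/10) = 1.459, G_3 = 10^(14.8/10) = 30.20
Friis cascade:
  F = 5.768 + (1.496 − 1)/0.1734 + (1.459 − 1)/0.1159 = 12.59
NF = 10 log₁₀(12.59) = 11.00 dB

11.00 dB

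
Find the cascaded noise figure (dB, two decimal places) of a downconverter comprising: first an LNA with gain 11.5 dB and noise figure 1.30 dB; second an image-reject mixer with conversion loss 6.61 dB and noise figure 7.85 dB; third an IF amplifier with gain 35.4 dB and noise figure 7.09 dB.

Convert to linear (a loss of L dB is a gain of −L dB): F_i = 10^(NF_i/10), G_i = 10^(G_i,dB/10)
  Stage 1: F_1 = 10^(1.30/10) = 1.349, G_1 = 10^(11.5/10) = 14.13
  Stage 2: F_2 = 10^(7.85/10) = 6.095, G_2 = 10^(−6.61/10) = 0.2183
  Stage 3: F_3 = 10^(7.09/10) = 5.117, G_3 = 10^(35.4/10) = 3467
Friis cascade:
  F = 1.349 + (6.095 − 1)/14.13 + (5.117 − 1)/3.083 = 3.045
NF = 10 log₁₀(3.045) = 4.84 dB

4.84 dB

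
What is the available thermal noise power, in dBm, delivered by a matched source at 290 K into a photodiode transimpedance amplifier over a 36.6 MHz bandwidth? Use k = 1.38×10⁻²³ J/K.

P_n = kTB = 1.38×10⁻²³ × 290 × 3.66×10⁷ = 1.46×10⁻¹³ W
In dBm: 10 log₁₀(1.46×10⁻¹³ / 10⁻³) = −98.3 dBm

−98.3 dBm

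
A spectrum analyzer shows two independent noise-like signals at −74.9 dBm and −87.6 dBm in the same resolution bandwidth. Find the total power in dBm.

Convert to linear, add, convert back:
P₁ = 3.24×10⁻¹¹ W, P₂ = 1.74×10⁻¹² W
P_tot = 3.41×10⁻¹¹ W → 10 log₁₀(P_tot / 10⁻³) = −74.7 dBm

−74.7 dBm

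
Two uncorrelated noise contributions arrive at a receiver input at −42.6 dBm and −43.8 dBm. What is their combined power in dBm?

Convert to linear, add, convert back:
P₁ = 5.50×10⁻⁸ W, P₂ = 4.17×10⁻⁸ W
P_tot = 9.66×10⁻⁸ W → 10 log₁₀(P_tot / 10⁻³) = −40.1 dBm

−40.1 dBm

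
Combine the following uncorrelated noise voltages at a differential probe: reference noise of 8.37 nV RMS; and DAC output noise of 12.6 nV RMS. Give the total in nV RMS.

Uncorrelated sources add in power (mean-square): V_tot = √(ΣV_i²)
V_tot = √[(8.37×10⁻⁹)² + (1.26×10⁻⁸)²] = 1.51×10⁻⁸ V = 15.1 nV

15.1 nV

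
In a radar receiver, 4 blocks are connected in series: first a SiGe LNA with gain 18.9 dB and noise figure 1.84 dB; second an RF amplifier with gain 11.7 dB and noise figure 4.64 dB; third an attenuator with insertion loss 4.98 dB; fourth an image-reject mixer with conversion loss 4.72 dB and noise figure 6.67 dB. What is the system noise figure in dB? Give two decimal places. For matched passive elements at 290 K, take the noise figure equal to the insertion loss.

Convert to linear (a loss of L dB is a gain of −L dB): F_i = 10^(NF_i/10), G_i = 10^(G_i,dB/10)
  Stage 1: F_1 = 10^(1.84/10) = 1.528, G_1 = 10^(18.9/10) = 77.62
  Stage 2: F_2 = 10^(4.64/10) = 2.911, G_2 = 10^(11.7/10) = 14.79
  Stage 3: F_3 = 10^(4.98/10) = 3.148, G_3 = 10^(−4.98/10) = 0.3177
  Stage 4: F_4 = 10^(6.67/10) = 4.645, G_4 = 10^(−4.72/10) = 0.3373
Friis cascade:
  F = 1.528 + (2.911 − 1)/77.62 + (3.148 − 1)/1148 + (4.645 − 1)/364.8 = 1.564
NF = 10 log₁₀(1.564) = 1.94 dB

1.94 dB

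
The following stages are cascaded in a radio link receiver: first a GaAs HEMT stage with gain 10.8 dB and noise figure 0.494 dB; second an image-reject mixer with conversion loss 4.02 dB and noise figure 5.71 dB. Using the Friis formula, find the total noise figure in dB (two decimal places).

1.29 dB

Convert to linear (a loss of L dB is a gain of −L dB): F_i = 10^(NF_i/10), G_i = 10^(G_i,dB/10)
  Stage 1: F_1 = 10^(0.494/10) = 1.120, G_1 = 10^(10.8/10) = 12.02
  Stage 2: F_2 = 10^(5.71/10) = 3.724, G_2 = 10^(−4.02/10) = 0.3963
Friis cascade:
  F = 1.120 + (3.724 − 1)/12.02 = 1.347
NF = 10 log₁₀(1.347) = 1.29 dB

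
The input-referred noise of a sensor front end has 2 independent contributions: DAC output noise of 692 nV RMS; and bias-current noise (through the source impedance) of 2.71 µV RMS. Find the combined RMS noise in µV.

2.80 µV

Uncorrelated sources add in power (mean-square): V_tot = √(ΣV_i²)
V_tot = √[(6.92×10⁻⁷)² + (2.71×10⁻⁶)²] = 2.80×10⁻⁶ V = 2.80 µV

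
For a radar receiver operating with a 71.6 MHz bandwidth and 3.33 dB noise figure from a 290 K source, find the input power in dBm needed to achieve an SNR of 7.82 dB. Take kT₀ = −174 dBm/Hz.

−84.3 dBm

Sensitivity = −174 + 10 log₁₀(B) + NF + SNR_min
= −174 + 78.55 + 3.33 + 7.82
= −84.30 dBm → −84.3 dBm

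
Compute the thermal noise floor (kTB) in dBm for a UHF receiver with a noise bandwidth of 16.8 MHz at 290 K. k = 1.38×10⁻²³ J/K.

−101.7 dBm

P_n = kTB = 1.38×10⁻²³ × 290 × 1.68×10⁷ = 6.72×10⁻¹⁴ W
In dBm: 10 log₁₀(6.72×10⁻¹⁴ / 10⁻³) = −101.7 dBm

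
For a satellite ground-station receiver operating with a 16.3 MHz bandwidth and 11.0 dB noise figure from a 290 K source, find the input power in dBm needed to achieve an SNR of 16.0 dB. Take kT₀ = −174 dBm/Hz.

−74.9 dBm

Sensitivity = −174 + 10 log₁₀(B) + NF + SNR_min
= −174 + 72.12 + 11.0 + 16.0
= −74.88 dBm → −74.9 dBm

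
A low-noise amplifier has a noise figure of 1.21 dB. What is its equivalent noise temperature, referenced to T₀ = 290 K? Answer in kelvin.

F = 10^(1.21/10) = 1.3213
T_e = (F − 1)·T₀ = (1.3213 − 1) × 290 = 93.2 K

93.2 K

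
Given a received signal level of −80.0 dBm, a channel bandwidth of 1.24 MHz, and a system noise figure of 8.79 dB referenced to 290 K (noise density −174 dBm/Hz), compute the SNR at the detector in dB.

Noise floor: N = −174 + 10 log₁₀(B) + NF
10 log₁₀(1.24×10⁶) = 60.93 dB
N = −174 + 60.93 + 8.79 = −104.28 dBm
SNR = P_sig − N = −80.0 − (−104.28) = 24.28 dB → 24.3 dB

24.3 dB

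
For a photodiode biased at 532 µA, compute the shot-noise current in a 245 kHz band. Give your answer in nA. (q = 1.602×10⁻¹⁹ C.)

I_n = √(2qI·B)
2qI·B = 2 × 1.602×10⁻¹⁹ × 5.32×10⁻⁴ × 2.45×10⁵ = 4.18×10⁻¹⁷ A²
I_n = √(4.18×10⁻¹⁷) = 6.46×10⁻⁹ A = 6.46 nA

6.46 nA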